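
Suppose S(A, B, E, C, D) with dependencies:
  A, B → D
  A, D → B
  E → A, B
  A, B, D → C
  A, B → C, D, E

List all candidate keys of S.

{A, B}, {A, D}, {E}

{E}⁺ = {A, B, C, D, E} — all of the relation — so {E} is a candidate key.
{A, B}⁺ = {A, B, C, D, E} — all of the relation — so {A, B} is a candidate key.
{A, D}⁺ = {A, B, C, D, E} — all of the relation — so {A, D} is a candidate key.
No proper subset of any of these is a key, and no other minimal superkey exists.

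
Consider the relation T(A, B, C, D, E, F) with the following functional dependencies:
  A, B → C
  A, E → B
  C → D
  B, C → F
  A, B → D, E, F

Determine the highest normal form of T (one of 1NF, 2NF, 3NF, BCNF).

Candidate keys: {A, B}, {A, E}. Prime attributes: {A, B, E}.
For C → D we have {C}⁺ = {C, D}; {C} is not a superkey, so BCNF fails.
C → D determines the non-prime attribute {D} from a non-superkey — 3NF is violated.
No non-prime attribute depends on a proper subset of any candidate key, so 2NF holds.

2NF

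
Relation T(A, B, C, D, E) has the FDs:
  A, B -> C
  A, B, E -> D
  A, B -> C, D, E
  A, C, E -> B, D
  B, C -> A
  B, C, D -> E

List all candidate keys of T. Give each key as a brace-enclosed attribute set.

{A, B}⁺ = {A, B, C, D, E} — all of the relation — so {A, B} is a candidate key.
{B, C}⁺ = {A, B, C, D, E} — all of the relation — so {B, C} is a candidate key.
{A, C, E}⁺ = {A, B, C, D, E} — all of the relation — so {A, C, E} is a candidate key.
Any other superkey properly contains one of these, so there are no further candidate keys.

{A, B}, {A, C, E}, {B, C}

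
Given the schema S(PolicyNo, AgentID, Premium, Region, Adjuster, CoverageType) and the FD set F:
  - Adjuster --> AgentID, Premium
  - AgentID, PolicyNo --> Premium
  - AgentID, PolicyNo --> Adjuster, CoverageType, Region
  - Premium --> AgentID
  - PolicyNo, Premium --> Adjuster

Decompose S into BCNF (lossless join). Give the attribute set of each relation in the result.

{Adjuster, CoverageType, PolicyNo, Region}; {Adjuster, Premium}; {AgentID, Premium}

Candidate keys of the original relation: {Adjuster, PolicyNo}, {AgentID, PolicyNo}, {PolicyNo, Premium}.
Within {Adjuster, AgentID, CoverageType, PolicyNo, Premium, Region}: {Adjuster}⁺ ∩ {Adjuster, AgentID, CoverageType, PolicyNo, Premium, Region} = {Adjuster, AgentID, Premium}, not the whole set, so Adjuster --> AgentID, Premium violates BCNF; decompose into {Adjuster, AgentID, Premium} and {Adjuster, CoverageType, PolicyNo, Region}.
Within {Adjuster, AgentID, Premium}: {Premium}⁺ ∩ {Adjuster, AgentID, Premium} = {AgentID, Premium}, not the whole set, so Premium --> AgentID violates BCNF; decompose into {AgentID, Premium} and {Adjuster, Premium}.
{AgentID, Premium}: every determinant is a superkey — BCNF.
{Adjuster, Premium}: every determinant is a superkey — BCNF.
{Adjuster, CoverageType, PolicyNo, Region}: every determinant is a superkey — BCNF.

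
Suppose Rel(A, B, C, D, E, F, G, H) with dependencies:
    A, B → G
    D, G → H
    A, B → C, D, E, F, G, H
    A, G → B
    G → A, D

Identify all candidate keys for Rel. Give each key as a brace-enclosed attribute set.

{G} is a candidate key since {G}⁺ = {A, B, C, D, E, F, G, H} covers every attribute.
{A, B} is a candidate key since {A, B}⁺ = {A, B, C, D, E, F, G, H} covers every attribute.
No proper subset of any of these is a key, and no other minimal superkey exists.

{A, B}, {G}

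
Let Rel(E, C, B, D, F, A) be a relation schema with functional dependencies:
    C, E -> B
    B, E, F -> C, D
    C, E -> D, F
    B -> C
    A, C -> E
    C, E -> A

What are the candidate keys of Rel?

{A, B}, {A, C}, {B, E}, {C, E}

Closure of {A, B} is {A, B, C, D, E, F}, the whole schema; {A, B} is a candidate key.
Closure of {A, C} is {A, B, C, D, E, F}, the whole schema; {A, C} is a candidate key.
Closure of {B, E} is {A, B, C, D, E, F}, the whole schema; {B, E} is a candidate key.
Closure of {C, E} is {A, B, C, D, E, F}, the whole schema; {C, E} is a candidate key.
Any other superkey properly contains one of these, so there are no further candidate keys.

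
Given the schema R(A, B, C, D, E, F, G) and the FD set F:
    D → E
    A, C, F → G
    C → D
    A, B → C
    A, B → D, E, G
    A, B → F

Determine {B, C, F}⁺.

Start with {B, C, F}.
C → D applies; add {D} → now {B, C, D, F}.
D → E applies; add {E} → now {B, C, D, E, F}.
No further FD applies.

{B, C, D, E, F}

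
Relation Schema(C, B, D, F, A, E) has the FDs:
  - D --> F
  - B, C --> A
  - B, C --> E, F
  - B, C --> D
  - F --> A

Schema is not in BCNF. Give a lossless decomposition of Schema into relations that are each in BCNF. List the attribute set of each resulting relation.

{A, F}; {B, C, D, E}; {D, F}

Candidate key of the original relation: {B, C}.
{A, B, C, D, E, F}: {D} determines {A, D, F} here but is not a superkey — split on D --> A, F, giving {A, D, F} and {B, C, D, E}.
{A, D, F}: {F} determines {A, F} here but is not a superkey — split on F --> A, giving {A, F} and {D, F}.
{A, F} has no BCNF violation.
{D, F} has no BCNF violation.
{B, C, D, E} has no BCNF violation.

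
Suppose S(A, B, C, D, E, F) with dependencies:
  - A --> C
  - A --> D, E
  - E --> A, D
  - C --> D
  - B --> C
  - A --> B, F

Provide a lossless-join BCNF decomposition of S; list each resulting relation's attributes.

Candidate keys of the original relation: {A}, {E}.
{A, B, C, D, E, F}: {C} determines {C, D} here but is not a superkey — split on C --> D, giving {C, D} and {A, B, C, E, F}.
{C, D} is in BCNF.
{A, B, C, E, F}: {B} determines {B, C} here but is not a superkey — split on B --> C, giving {B, C} and {A, B, E, F}.
{B, C} is in BCNF.
{A, B, E, F} is in BCNF.

{A, B, E, F}; {B, C}; {C, D}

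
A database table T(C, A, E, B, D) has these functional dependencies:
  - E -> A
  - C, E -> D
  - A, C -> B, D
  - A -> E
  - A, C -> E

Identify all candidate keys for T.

Attributes never on any right-hand side: {C} — every candidate key must contain it.
Closure of {A, C} is {A, B, C, D, E}, the whole schema; {A, C} is a candidate key.
Closure of {C, E} is {A, B, C, D, E}, the whole schema; {C, E} is a candidate key.
Any other superkey properly contains one of these, so there are no further candidate keys.

{A, C}, {C, E}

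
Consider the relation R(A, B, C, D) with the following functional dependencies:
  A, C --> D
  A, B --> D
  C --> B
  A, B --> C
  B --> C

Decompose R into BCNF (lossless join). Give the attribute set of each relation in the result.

Candidate keys of the original relation: {A, B}, {A, C}.
In {A, B, C, D}, {C} is not a superkey ({C}⁺ restricted to this set is {B, C}), so split on C --> B into {B, C} and {A, C, D}.
{B, C}: every determinant is a superkey — BCNF.
{A, C, D}: every determinant is a superkey — BCNF.

{A, C, D}; {B, C}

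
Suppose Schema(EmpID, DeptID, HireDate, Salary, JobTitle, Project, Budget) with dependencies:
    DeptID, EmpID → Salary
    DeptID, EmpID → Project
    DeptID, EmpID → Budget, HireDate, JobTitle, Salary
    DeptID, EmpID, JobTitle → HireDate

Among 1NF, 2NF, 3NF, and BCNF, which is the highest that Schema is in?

BCNF

Candidate key: {DeptID, EmpID}. Prime attributes: {DeptID, EmpID}.
The left-hand side of every FD is a superkey, so BCNF is satisfied.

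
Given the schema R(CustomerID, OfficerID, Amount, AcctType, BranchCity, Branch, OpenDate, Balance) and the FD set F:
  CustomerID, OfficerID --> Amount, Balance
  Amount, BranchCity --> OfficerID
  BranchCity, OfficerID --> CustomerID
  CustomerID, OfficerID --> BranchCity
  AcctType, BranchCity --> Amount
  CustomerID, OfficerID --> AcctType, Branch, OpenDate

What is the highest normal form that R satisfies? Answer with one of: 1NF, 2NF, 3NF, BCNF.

BCNF

Candidate keys: {AcctType, BranchCity}, {Amount, BranchCity}, {BranchCity, OfficerID}, {CustomerID, OfficerID}. Prime attributes: {AcctType, Amount, BranchCity, CustomerID, OfficerID}.
The left-hand side of every FD is a superkey, so BCNF is satisfied.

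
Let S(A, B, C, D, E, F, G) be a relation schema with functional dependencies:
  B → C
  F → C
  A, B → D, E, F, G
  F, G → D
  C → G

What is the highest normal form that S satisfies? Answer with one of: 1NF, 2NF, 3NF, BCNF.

1NF

Candidate key: {A, B}. Prime attributes: {A, B}.
For B → C we have {B}⁺ = {B, C, G}; {B} is not a superkey, so BCNF fails.
B → C has non-prime {C} on the right and a non-superkey on the left, so 3NF fails.
The proper key subset {B} of {A, B} determines non-prime {C, G}, so the relation is not even in 2NF.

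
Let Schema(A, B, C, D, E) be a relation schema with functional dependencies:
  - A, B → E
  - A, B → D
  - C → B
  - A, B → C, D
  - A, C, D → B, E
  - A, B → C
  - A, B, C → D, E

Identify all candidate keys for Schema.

{A, B}, {A, C}

Attributes never on any right-hand side: {A} — every candidate key must contain it.
{A, B}⁺ = {A, B, C, D, E}, which is every attribute, so {A, B} is a candidate key.
{A, C}⁺ = {A, B, C, D, E}, which is every attribute, so {A, C} is a candidate key.
No proper subset of any of these is a key, and no other minimal superkey exists.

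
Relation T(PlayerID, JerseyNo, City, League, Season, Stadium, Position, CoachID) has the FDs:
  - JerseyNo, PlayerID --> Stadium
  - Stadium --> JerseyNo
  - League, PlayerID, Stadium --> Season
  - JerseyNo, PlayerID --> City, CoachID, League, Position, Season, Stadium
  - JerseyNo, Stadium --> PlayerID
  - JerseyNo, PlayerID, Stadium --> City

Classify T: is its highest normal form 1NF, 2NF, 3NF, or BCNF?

Candidate keys: {JerseyNo, PlayerID}, {Stadium}. Prime attributes: {JerseyNo, PlayerID, Stadium}.
Each dependency's left side is a superkey — BCNF holds.

BCNF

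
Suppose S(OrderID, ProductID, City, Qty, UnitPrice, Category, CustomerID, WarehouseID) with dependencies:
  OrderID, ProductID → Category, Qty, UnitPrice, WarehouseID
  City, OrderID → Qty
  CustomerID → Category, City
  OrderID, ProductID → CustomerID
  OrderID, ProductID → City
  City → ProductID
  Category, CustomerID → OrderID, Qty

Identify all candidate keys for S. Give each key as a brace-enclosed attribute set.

{City, OrderID}, {CustomerID}, {OrderID, ProductID}

{CustomerID}⁺ = {Category, City, CustomerID, OrderID, ProductID, Qty, UnitPrice, WarehouseID} — all of the relation — so {CustomerID} is a candidate key.
{City, OrderID}⁺ = {Category, City, CustomerID, OrderID, ProductID, Qty, UnitPrice, WarehouseID} — all of the relation — so {City, OrderID} is a candidate key.
{OrderID, ProductID}⁺ = {Category, City, CustomerID, OrderID, ProductID, Qty, UnitPrice, WarehouseID} — all of the relation — so {OrderID, ProductID} is a candidate key.
Any other superkey properly contains one of these, so there are no further candidate keys.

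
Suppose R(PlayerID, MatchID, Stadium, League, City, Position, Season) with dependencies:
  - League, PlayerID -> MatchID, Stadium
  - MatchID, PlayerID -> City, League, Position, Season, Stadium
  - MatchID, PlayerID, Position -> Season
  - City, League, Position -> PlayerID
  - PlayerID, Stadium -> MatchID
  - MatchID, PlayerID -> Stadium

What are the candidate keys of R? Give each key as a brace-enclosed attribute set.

{City, League, Position}, {League, PlayerID}, {MatchID, PlayerID}, {PlayerID, Stadium}

{League, PlayerID}⁺ = {City, League, MatchID, PlayerID, Position, Season, Stadium} — all of the relation — so {League, PlayerID} is a candidate key.
{MatchID, PlayerID}⁺ = {City, League, MatchID, PlayerID, Position, Season, Stadium} — all of the relation — so {MatchID, PlayerID} is a candidate key.
{PlayerID, Stadium}⁺ = {City, League, MatchID, PlayerID, Position, Season, Stadium} — all of the relation — so {PlayerID, Stadium} is a candidate key.
{City, League, Position}⁺ = {City, League, MatchID, PlayerID, Position, Season, Stadium} — all of the relation — so {City, League, Position} is a candidate key.
No proper subset of any of these is a key, and no other minimal superkey exists.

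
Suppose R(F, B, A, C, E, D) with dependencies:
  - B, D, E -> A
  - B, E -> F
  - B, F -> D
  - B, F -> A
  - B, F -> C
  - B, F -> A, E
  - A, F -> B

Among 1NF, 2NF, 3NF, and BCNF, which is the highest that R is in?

Candidate keys: {A, F}, {B, E}, {B, F}. Prime attributes: {A, B, E, F}.
Each dependency's left side is a superkey — BCNF holds.

BCNF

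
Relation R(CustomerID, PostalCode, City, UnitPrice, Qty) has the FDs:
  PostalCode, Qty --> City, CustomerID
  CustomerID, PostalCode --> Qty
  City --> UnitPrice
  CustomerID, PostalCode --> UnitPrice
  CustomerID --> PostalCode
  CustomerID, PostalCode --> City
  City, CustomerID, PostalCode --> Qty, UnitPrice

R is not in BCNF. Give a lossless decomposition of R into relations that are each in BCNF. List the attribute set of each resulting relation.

{City, CustomerID, PostalCode, Qty}; {City, UnitPrice}

Candidate keys of the original relation: {CustomerID}, {PostalCode, Qty}.
Within {City, CustomerID, PostalCode, Qty, UnitPrice}: {City}⁺ ∩ {City, CustomerID, PostalCode, Qty, UnitPrice} = {City, UnitPrice}, not the whole set, so City --> UnitPrice violates BCNF; decompose into {City, UnitPrice} and {City, CustomerID, PostalCode, Qty}.
{City, UnitPrice}: every determinant is a superkey — BCNF.
{City, CustomerID, PostalCode, Qty}: every determinant is a superkey — BCNF.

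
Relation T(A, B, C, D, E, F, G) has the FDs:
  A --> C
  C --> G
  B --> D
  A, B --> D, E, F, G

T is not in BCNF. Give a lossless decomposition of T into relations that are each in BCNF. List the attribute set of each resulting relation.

{A, B, E, F}; {A, C}; {B, D}; {C, G}

Candidate key of the original relation: {A, B}.
Within {A, B, C, D, E, F, G}: {A}⁺ ∩ {A, B, C, D, E, F, G} = {A, C, G}, not the whole set, so A --> C, G violates BCNF; decompose into {A, C, G} and {A, B, D, E, F}.
Within {A, C, G}: {C}⁺ ∩ {A, C, G} = {C, G}, not the whole set, so C --> G violates BCNF; decompose into {C, G} and {A, C}.
{C, G}: every determinant is a superkey — BCNF.
{A, C}: every determinant is a superkey — BCNF.
Within {A, B, D, E, F}: {B}⁺ ∩ {A, B, D, E, F} = {B, D}, not the whole set, so B --> D violates BCNF; decompose into {B, D} and {A, B, E, F}.
{B, D}: every determinant is a superkey — BCNF.
{A, B, E, F}: every determinant is a superkey — BCNF.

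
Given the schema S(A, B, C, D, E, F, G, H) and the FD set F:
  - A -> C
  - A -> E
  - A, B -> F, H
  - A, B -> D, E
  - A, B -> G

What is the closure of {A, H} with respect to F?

{A, C, E, H}

Start with {A, H}.
A -> C applies; add {C} → now {A, C, H}.
A -> E applies; add {E} → now {A, C, E, H}.
No further FD applies.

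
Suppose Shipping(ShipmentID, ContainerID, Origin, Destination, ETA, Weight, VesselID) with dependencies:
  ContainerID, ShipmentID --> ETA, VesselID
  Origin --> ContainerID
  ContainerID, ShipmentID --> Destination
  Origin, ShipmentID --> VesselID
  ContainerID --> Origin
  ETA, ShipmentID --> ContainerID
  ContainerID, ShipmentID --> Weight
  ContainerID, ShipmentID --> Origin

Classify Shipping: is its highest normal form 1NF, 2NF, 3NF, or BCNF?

3NF

Candidate keys: {ContainerID, ShipmentID}, {ETA, ShipmentID}, {Origin, ShipmentID}. Prime attributes: {ContainerID, ETA, Origin, ShipmentID}.
Origin --> ContainerID breaks BCNF: {Origin}⁺ = {ContainerID, Origin}, so {Origin} is not a superkey.
Since {ContainerID} ⊆ prime attributes and every other non-superkey FD also has a prime right side, the schema is in 3NF.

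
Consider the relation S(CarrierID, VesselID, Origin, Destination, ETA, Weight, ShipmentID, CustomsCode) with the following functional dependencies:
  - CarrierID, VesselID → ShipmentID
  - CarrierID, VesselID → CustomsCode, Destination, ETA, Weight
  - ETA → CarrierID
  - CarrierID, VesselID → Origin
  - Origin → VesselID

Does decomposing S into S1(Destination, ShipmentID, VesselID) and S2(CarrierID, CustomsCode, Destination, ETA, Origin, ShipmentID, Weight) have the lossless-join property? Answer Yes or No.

No

The shared attributes are {Destination, ShipmentID} and {Destination, ShipmentID}⁺ = {Destination, ShipmentID}.
S1 ⊄ {Destination, ShipmentID} and S2 ⊄ {Destination, ShipmentID}, so the split is lossy.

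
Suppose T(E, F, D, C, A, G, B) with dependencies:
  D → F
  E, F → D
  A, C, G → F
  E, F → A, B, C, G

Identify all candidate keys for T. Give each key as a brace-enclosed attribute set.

{A, C, E, G}, {D, E}, {E, F}

Attributes never on any right-hand side: {E} — every candidate key must contain it.
{D, E}⁺ = {A, B, C, D, E, F, G} — all of the relation — so {D, E} is a candidate key.
{E, F}⁺ = {A, B, C, D, E, F, G} — all of the relation — so {E, F} is a candidate key.
{A, C, E, G}⁺ = {A, B, C, D, E, F, G} — all of the relation — so {A, C, E, G} is a candidate key.
Any other superkey properly contains one of these, so there are no further candidate keys.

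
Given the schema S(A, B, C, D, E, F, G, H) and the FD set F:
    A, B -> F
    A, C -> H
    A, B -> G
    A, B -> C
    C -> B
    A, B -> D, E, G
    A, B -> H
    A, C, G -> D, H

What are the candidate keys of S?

{A, B}, {A, C}

No FD produces {A}, so it must be in every candidate key.
{A, B}⁺ = {A, B, C, D, E, F, G, H} — all of the relation — so {A, B} is a candidate key.
{A, C}⁺ = {A, B, C, D, E, F, G, H} — all of the relation — so {A, C} is a candidate key.
No proper subset of any of these is a key, and no other minimal superkey exists.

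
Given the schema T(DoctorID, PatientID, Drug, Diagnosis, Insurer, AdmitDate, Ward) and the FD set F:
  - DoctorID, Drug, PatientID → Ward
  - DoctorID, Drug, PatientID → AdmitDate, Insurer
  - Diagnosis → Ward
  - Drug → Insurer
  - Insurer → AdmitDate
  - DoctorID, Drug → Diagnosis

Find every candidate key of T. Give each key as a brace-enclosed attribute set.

{DoctorID, Drug, PatientID}

{DoctorID, Drug, PatientID} never appear on the right of any FD, so every key must include all of them.
{DoctorID, Drug, PatientID}⁺ = {AdmitDate, Diagnosis, DoctorID, Drug, Insurer, PatientID, Ward}, which is every attribute, so {DoctorID, Drug, PatientID} is a candidate key.
No smaller or unrelated set reaches every attribute, so there are no other keys.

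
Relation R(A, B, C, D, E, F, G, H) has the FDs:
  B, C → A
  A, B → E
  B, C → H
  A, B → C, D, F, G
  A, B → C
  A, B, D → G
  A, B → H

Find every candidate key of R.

{A, B}, {B, C}

No FD produces {B}, so it must be in every candidate key.
{A, B}⁺ = {A, B, C, D, E, F, G, H}, which is every attribute, so {A, B} is a candidate key.
{B, C}⁺ = {A, B, C, D, E, F, G, H}, which is every attribute, so {B, C} is a candidate key.
These are minimal and exhaustive — every other superkey contains one of them.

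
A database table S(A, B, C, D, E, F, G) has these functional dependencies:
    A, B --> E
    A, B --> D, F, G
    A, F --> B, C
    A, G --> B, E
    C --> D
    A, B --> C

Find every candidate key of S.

No FD produces {A}, so it must be in every candidate key.
{A, B}⁺ = {A, B, C, D, E, F, G} — all of the relation — so {A, B} is a candidate key.
{A, F}⁺ = {A, B, C, D, E, F, G} — all of the relation — so {A, F} is a candidate key.
{A, G}⁺ = {A, B, C, D, E, F, G} — all of the relation — so {A, G} is a candidate key.
These are minimal and exhaustive — every other superkey contains one of them.

{A, B}, {A, F}, {A, G}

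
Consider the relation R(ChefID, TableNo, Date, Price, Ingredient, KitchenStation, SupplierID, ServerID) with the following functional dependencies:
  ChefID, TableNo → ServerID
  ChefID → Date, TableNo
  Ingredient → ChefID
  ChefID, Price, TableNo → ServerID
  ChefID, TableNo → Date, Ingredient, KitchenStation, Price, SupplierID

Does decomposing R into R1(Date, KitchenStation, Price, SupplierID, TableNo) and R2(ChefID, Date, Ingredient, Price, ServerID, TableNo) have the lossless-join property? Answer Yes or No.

No

Common attributes: {Date, Price, TableNo}; their closure is {Date, Price, TableNo}.
R1 ⊄ {Date, Price, TableNo} and R2 ⊄ {Date, Price, TableNo}, so the split is lossy.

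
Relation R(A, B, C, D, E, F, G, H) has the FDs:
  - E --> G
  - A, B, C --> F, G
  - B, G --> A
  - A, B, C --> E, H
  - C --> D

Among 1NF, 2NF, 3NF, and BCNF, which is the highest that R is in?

1NF

Candidate keys: {A, B, C}, {B, C, E}, {B, C, G}. Prime attributes: {A, B, C, E, G}.
For E --> G we have {E}⁺ = {E, G}; {E} is not a superkey, so BCNF fails.
Because {D} is non-prime and the left side of C --> D is not a superkey, the relation is not in 3NF.
The proper key subset {C} of {A, B, C} determines non-prime {D}, so the relation is not even in 2NF.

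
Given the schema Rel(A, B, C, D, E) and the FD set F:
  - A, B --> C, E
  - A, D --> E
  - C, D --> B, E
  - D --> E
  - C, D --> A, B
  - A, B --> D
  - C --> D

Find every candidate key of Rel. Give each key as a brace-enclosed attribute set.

{A, B}, {C}

{C} is a candidate key since {C}⁺ = {A, B, C, D, E} covers every attribute.
{A, B} is a candidate key since {A, B}⁺ = {A, B, C, D, E} covers every attribute.
These are minimal and exhaustive — every other superkey contains one of them.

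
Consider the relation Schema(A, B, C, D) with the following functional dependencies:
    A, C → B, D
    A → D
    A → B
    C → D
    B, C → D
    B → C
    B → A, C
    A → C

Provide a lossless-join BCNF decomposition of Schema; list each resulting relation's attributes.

Candidate keys of the original relation: {A}, {B}.
{A, B, C, D}: {C} determines {C, D} here but is not a superkey — split on C → D, giving {C, D} and {A, B, C}.
{C, D}: every determinant is a superkey — BCNF.
{A, B, C}: every determinant is a superkey — BCNF.

{A, B, C}; {C, D}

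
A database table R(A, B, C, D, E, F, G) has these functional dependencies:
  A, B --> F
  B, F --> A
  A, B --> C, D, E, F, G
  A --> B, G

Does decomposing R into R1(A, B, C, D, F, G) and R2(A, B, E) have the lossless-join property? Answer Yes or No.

Yes

R1 ∩ R2 = {A, B}; its closure under F is {A, B, C, D, E, F, G}.
This includes all of R1, so the common attributes are a superkey of R1 — the join is lossless.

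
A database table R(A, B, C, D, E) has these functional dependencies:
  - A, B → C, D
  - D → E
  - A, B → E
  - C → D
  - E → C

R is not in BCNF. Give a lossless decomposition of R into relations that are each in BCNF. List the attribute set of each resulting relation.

{A, B, D}; {C, D, E}

Candidate key of the original relation: {A, B}.
Within {A, B, C, D, E}: {D}⁺ ∩ {A, B, C, D, E} = {C, D, E}, not the whole set, so D → C, E violates BCNF; decompose into {C, D, E} and {A, B, D}.
{C, D, E} is in BCNF.
{A, B, D} is in BCNF.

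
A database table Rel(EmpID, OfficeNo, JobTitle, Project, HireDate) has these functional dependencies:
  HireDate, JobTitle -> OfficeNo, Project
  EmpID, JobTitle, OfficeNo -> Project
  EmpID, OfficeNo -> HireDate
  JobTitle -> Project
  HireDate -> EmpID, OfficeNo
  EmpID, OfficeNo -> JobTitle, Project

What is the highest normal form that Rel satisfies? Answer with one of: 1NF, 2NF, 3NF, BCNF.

2NF

Candidate keys: {EmpID, OfficeNo}, {HireDate}. Prime attributes: {EmpID, HireDate, OfficeNo}.
For JobTitle -> Project we have {JobTitle}⁺ = {JobTitle, Project}; {JobTitle} is not a superkey, so BCNF fails.
Because {Project} is non-prime and the left side of JobTitle -> Project is not a superkey, the relation is not in 3NF.
Checking every proper subset of each key, none determines a non-prime attribute — 2NF is satisfied.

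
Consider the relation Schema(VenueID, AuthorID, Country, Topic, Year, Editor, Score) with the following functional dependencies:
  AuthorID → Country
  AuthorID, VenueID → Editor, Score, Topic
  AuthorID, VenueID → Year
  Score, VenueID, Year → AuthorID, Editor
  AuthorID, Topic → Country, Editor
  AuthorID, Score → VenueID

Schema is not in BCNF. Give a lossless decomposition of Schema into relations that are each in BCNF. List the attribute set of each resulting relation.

Candidate keys of the original relation: {AuthorID, Score}, {AuthorID, VenueID}, {Score, VenueID, Year}.
In {AuthorID, Country, Editor, Score, Topic, VenueID, Year}, {AuthorID} is not a superkey ({AuthorID}⁺ restricted to this set is {AuthorID, Country}), so split on AuthorID → Country into {AuthorID, Country} and {AuthorID, Editor, Score, Topic, VenueID, Year}.
{AuthorID, Country} has no BCNF violation.
In {AuthorID, Editor, Score, Topic, VenueID, Year}, {AuthorID, Topic} is not a superkey ({AuthorID, Topic}⁺ restricted to this set is {AuthorID, Editor, Topic}), so split on AuthorID, Topic → Editor into {AuthorID, Editor, Topic} and {AuthorID, Score, Topic, VenueID, Year}.
{AuthorID, Editor, Topic} has no BCNF violation.
{AuthorID, Score, Topic, VenueID, Year} has no BCNF violation.

{AuthorID, Country}; {AuthorID, Editor, Topic}; {AuthorID, Score, Topic, VenueID, Year}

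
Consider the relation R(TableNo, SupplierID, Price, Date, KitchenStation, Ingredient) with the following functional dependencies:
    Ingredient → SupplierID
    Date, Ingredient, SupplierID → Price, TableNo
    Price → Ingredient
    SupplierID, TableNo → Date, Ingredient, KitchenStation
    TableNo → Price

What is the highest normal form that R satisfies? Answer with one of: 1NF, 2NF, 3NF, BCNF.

Candidate keys: {Date, Ingredient}, {Date, Price}, {TableNo}. Prime attributes: {Date, Ingredient, Price, TableNo}.
Ingredient → SupplierID: {Ingredient}⁺ = {Ingredient, SupplierID}, which is not all of the attributes, so the left side is not a superkey — BCNF is violated.
Ingredient → SupplierID determines the non-prime attribute {SupplierID} from a non-superkey — 3NF is violated.
Since {Ingredient} ⊂ {Date, Ingredient} and {Ingredient}⁺ ⊇ {SupplierID} with {SupplierID} non-prime, there is a partial dependency; 2NF fails.

1NF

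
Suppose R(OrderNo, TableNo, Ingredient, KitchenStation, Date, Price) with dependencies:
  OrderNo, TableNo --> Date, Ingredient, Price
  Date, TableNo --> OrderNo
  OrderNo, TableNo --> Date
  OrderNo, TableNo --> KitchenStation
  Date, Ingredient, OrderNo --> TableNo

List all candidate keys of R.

Closure of {Date, TableNo} is {Date, Ingredient, KitchenStation, OrderNo, Price, TableNo}, the whole schema; {Date, TableNo} is a candidate key.
Closure of {OrderNo, TableNo} is {Date, Ingredient, KitchenStation, OrderNo, Price, TableNo}, the whole schema; {OrderNo, TableNo} is a candidate key.
Closure of {Date, Ingredient, OrderNo} is {Date, Ingredient, KitchenStation, OrderNo, Price, TableNo}, the whole schema; {Date, Ingredient, OrderNo} is a candidate key.
These are minimal and exhaustive — every other superkey contains one of them.

{Date, Ingredient, OrderNo}, {Date, TableNo}, {OrderNo, TableNo}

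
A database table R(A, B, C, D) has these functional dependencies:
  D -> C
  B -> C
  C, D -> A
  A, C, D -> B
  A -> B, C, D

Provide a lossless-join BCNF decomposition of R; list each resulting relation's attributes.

{A, B, D}; {B, C}

Candidate keys of the original relation: {A}, {D}.
{A, B, C, D}: {B} determines {B, C} here but is not a superkey — split on B -> C, giving {B, C} and {A, B, D}.
{B, C}: every determinant is a superkey — BCNF.
{A, B, D}: every determinant is a superkey — BCNF.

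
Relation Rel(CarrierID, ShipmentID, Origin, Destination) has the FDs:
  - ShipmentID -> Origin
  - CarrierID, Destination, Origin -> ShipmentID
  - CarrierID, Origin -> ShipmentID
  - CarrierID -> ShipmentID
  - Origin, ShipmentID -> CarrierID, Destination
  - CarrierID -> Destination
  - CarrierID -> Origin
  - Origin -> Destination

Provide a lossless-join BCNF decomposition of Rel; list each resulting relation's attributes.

{CarrierID, Origin, ShipmentID}; {Destination, Origin}

Candidate keys of the original relation: {CarrierID}, {ShipmentID}.
Within {CarrierID, Destination, Origin, ShipmentID}: {Origin}⁺ ∩ {CarrierID, Destination, Origin, ShipmentID} = {Destination, Origin}, not the whole set, so Origin -> Destination violates BCNF; decompose into {Destination, Origin} and {CarrierID, Origin, ShipmentID}.
{Destination, Origin} has no BCNF violation.
{CarrierID, Origin, ShipmentID} has no BCNF violation.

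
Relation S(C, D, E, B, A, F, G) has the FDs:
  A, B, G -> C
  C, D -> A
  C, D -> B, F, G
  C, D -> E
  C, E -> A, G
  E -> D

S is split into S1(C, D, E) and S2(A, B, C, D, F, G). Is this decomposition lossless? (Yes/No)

The shared attributes are {C, D} and {C, D}⁺ = {A, B, C, D, E, F, G}.
S1 is contained in that closure, so S1 ∩ S2 -> S1 holds and the join is lossless.

Yes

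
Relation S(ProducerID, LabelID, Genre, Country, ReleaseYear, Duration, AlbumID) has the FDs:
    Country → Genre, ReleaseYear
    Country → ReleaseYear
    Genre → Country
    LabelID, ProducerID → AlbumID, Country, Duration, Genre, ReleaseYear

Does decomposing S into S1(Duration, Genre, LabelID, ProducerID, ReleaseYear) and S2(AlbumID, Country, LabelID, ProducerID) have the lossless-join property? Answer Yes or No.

The shared attributes are {LabelID, ProducerID} and {LabelID, ProducerID}⁺ = {AlbumID, Country, Duration, Genre, LabelID, ProducerID, ReleaseYear}.
Since S1 ⊆ {AlbumID, Country, Duration, Genre, LabelID, ProducerID, ReleaseYear}, the intersection is a superkey of S1; the decomposition is lossless.

Yes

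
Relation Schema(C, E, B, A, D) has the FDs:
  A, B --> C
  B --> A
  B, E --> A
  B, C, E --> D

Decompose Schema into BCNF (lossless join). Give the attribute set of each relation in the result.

Candidate key of the original relation: {B, E}.
{A, B, C, D, E}: {A, B} determines {A, B, C} here but is not a superkey — split on A, B --> C, giving {A, B, C} and {A, B, D, E}.
{A, B, C} has no BCNF violation.
{A, B, D, E}: {B} determines {A, B} here but is not a superkey — split on B --> A, giving {A, B} and {B, D, E}.
{A, B} has no BCNF violation.
{B, D, E} has no BCNF violation.

{A, B, C}; {B, D, E}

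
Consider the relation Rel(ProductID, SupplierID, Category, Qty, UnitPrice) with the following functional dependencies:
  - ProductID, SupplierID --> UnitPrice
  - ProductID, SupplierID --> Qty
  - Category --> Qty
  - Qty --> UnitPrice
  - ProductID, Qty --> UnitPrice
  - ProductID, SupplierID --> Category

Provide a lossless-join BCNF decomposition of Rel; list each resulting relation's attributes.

Candidate key of the original relation: {ProductID, SupplierID}.
Within {Category, ProductID, Qty, SupplierID, UnitPrice}: {Category}⁺ ∩ {Category, ProductID, Qty, SupplierID, UnitPrice} = {Category, Qty, UnitPrice}, not the whole set, so Category --> Qty, UnitPrice violates BCNF; decompose into {Category, Qty, UnitPrice} and {Category, ProductID, SupplierID}.
Within {Category, Qty, UnitPrice}: {Qty}⁺ ∩ {Category, Qty, UnitPrice} = {Qty, UnitPrice}, not the whole set, so Qty --> UnitPrice violates BCNF; decompose into {Qty, UnitPrice} and {Category, Qty}.
{Qty, UnitPrice}: every determinant is a superkey — BCNF.
{Category, Qty}: every determinant is a superkey — BCNF.
{Category, ProductID, SupplierID}: every determinant is a superkey — BCNF.

{Category, ProductID, SupplierID}; {Category, Qty}; {Qty, UnitPrice}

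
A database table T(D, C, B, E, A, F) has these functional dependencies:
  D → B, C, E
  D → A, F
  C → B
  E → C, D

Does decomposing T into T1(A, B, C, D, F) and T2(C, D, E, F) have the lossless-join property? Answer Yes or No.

Yes

Common attributes: {C, D, F}; their closure is {A, B, C, D, E, F}.
T1 is contained in that closure, so T1 ∩ T2 → T1 holds and the join is lossless.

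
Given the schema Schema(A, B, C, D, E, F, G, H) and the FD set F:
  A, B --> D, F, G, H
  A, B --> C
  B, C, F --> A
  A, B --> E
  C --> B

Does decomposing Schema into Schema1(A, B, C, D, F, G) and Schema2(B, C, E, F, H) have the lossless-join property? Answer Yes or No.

Schema1 ∩ Schema2 = {B, C, F}; its closure under F is {A, B, C, D, E, F, G, H}.
Schema1 is contained in that closure, so Schema1 ∩ Schema2 --> Schema1 holds and the join is lossless.

Yes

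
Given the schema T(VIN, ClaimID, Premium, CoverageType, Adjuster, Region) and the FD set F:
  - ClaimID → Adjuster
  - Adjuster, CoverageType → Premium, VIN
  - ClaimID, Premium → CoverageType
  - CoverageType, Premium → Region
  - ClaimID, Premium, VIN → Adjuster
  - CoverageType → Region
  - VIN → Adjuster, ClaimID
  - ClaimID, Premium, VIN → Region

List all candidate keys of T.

{Adjuster, CoverageType}, {ClaimID, CoverageType}, {ClaimID, Premium}, {CoverageType, VIN}, {Premium, VIN}

{Adjuster, CoverageType}⁺ = {Adjuster, ClaimID, CoverageType, Premium, Region, VIN} — all of the relation — so {Adjuster, CoverageType} is a candidate key.
{ClaimID, CoverageType}⁺ = {Adjuster, ClaimID, CoverageType, Premium, Region, VIN} — all of the relation — so {ClaimID, CoverageType} is a candidate key.
{ClaimID, Premium}⁺ = {Adjuster, ClaimID, CoverageType, Premium, Region, VIN} — all of the relation — so {ClaimID, Premium} is a candidate key.
{CoverageType, VIN}⁺ = {Adjuster, ClaimID, CoverageType, Premium, Region, VIN} — all of the relation — so {CoverageType, VIN} is a candidate key.
{Premium, VIN}⁺ = {Adjuster, ClaimID, CoverageType, Premium, Region, VIN} — all of the relation — so {Premium, VIN} is a candidate key.
No proper subset of any of these is a key, and no other minimal superkey exists.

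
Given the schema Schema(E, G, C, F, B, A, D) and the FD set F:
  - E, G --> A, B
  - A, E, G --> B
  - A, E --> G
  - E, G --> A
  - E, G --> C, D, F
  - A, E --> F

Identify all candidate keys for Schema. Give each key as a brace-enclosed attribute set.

{A, E}, {E, G}

Attributes never on any right-hand side: {E} — every candidate key must contain it.
Closure of {A, E} is {A, B, C, D, E, F, G}, the whole schema; {A, E} is a candidate key.
Closure of {E, G} is {A, B, C, D, E, F, G}, the whole schema; {E, G} is a candidate key.
These are minimal and exhaustive — every other superkey contains one of them.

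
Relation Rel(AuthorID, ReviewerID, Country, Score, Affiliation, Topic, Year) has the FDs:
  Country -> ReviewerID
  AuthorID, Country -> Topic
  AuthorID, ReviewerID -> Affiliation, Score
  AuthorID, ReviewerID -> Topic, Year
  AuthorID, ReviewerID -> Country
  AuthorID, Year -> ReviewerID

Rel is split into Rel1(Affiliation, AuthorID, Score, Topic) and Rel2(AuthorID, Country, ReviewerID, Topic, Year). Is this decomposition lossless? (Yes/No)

The shared attributes are {AuthorID, Topic} and {AuthorID, Topic}⁺ = {AuthorID, Topic}.
Neither Rel1 nor Rel2 is contained in that closure, so the decomposition is lossy.

No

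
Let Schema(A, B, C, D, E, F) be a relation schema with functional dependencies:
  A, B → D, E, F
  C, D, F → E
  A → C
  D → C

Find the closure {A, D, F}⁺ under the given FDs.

{A, C, D, E, F}

Start with {A, D, F}.
A → C applies; add {C} → now {A, C, D, F}.
C, D, F → E applies; add {E} → now {A, C, D, E, F}.
No further FD applies.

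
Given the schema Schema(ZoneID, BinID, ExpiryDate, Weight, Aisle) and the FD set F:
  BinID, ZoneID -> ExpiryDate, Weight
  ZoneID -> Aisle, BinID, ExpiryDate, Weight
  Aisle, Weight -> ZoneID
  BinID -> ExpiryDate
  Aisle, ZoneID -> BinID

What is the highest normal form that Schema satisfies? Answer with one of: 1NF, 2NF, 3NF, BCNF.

2NF

Candidate keys: {Aisle, Weight}, {ZoneID}. Prime attributes: {Aisle, Weight, ZoneID}.
BinID -> ExpiryDate breaks BCNF: {BinID}⁺ = {BinID, ExpiryDate}, so {BinID} is not a superkey.
BinID -> ExpiryDate has non-prime {ExpiryDate} on the right and a non-superkey on the left, so 3NF fails.
No non-prime attribute depends on a proper subset of any candidate key, so 2NF holds.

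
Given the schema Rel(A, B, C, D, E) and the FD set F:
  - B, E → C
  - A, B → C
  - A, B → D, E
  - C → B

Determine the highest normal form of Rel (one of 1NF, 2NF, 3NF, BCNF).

Candidate keys: {A, B}, {A, C}. Prime attributes: {A, B, C}.
B, E → C breaks BCNF: {B, E}⁺ = {B, C, E}, so {B, E} is not a superkey.
Since {C} ⊆ prime attributes and every other non-superkey FD also has a prime right side, the schema is in 3NF.

3NF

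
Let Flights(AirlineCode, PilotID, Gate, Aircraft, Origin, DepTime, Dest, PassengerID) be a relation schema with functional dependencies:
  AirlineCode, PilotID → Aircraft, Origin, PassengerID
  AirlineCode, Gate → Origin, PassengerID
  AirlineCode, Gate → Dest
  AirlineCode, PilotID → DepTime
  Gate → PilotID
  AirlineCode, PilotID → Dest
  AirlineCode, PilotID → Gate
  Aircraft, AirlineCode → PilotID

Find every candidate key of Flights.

{Aircraft, AirlineCode}, {AirlineCode, Gate}, {AirlineCode, PilotID}

Attributes never on any right-hand side: {AirlineCode} — every candidate key must contain it.
Closure of {Aircraft, AirlineCode} is {Aircraft, AirlineCode, DepTime, Dest, Gate, Origin, PassengerID, PilotID}, the whole schema; {Aircraft, AirlineCode} is a candidate key.
Closure of {AirlineCode, Gate} is {Aircraft, AirlineCode, DepTime, Dest, Gate, Origin, PassengerID, PilotID}, the whole schema; {AirlineCode, Gate} is a candidate key.
Closure of {AirlineCode, PilotID} is {Aircraft, AirlineCode, DepTime, Dest, Gate, Origin, PassengerID, PilotID}, the whole schema; {AirlineCode, PilotID} is a candidate key.
Any other superkey properly contains one of these, so there are no further candidate keys.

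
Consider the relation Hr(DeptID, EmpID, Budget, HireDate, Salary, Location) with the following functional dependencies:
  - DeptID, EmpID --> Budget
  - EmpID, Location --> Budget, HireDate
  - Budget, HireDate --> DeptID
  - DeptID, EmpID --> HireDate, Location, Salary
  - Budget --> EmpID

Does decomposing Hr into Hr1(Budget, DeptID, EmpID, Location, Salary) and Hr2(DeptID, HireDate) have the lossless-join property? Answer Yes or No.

No

Hr1 ∩ Hr2 = {DeptID}; its closure under F is {DeptID}.
The closure covers neither Hr1 nor Hr2 entirely; the join is not lossless.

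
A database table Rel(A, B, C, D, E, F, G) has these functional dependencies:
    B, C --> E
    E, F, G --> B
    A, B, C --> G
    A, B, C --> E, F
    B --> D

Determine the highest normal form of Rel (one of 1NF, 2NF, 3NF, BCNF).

1NF

Candidate keys: {A, B, C}, {A, C, E, F, G}. Prime attributes: {A, B, C, E, F, G}.
B, C --> E: {B, C}⁺ = {B, C, D, E}, which is not all of the attributes, so the left side is not a superkey — BCNF is violated.
B --> D determines the non-prime attribute {D} from a non-superkey — 3NF is violated.
Since {B} ⊂ {A, B, C} and {B}⁺ ⊇ {D} with {D} non-prime, there is a partial dependency; 2NF fails.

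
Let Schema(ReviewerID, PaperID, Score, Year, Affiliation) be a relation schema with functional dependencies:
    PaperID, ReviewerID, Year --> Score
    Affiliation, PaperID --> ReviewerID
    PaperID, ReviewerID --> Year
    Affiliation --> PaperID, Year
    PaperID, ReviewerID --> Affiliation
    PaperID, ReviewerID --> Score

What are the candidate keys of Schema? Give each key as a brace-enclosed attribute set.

{Affiliation}, {PaperID, ReviewerID}

{Affiliation}⁺ = {Affiliation, PaperID, ReviewerID, Score, Year} — all of the relation — so {Affiliation} is a candidate key.
{PaperID, ReviewerID}⁺ = {Affiliation, PaperID, ReviewerID, Score, Year} — all of the relation — so {PaperID, ReviewerID} is a candidate key.
These are minimal and exhaustive — every other superkey contains one of them.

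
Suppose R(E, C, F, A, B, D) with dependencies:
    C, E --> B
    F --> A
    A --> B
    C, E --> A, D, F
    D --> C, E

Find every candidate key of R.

{C, E}, {D}

{D}⁺ = {A, B, C, D, E, F}, which is every attribute, so {D} is a candidate key.
{C, E}⁺ = {A, B, C, D, E, F}, which is every attribute, so {C, E} is a candidate key.
Any other superkey properly contains one of these, so there are no further candidate keys.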